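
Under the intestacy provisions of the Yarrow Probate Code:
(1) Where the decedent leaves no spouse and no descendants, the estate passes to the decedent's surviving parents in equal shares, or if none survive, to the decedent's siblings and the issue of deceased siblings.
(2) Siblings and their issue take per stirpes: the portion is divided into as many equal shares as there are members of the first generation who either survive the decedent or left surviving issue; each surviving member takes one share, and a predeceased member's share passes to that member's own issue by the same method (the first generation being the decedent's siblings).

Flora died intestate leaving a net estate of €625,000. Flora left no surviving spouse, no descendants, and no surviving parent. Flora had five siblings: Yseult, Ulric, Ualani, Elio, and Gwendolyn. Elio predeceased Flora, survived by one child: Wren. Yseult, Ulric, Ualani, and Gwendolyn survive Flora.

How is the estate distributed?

The entire €625,000 passes to the siblings and their issue.
That amount (€625,000) is divided into 5 shares of €125,000: Yseult, Ulric, Ualani, and Gwendolyn each take €125,000; Elio's €125,000 share passes to Elio's issue.
Elio's share (€125,000) passes entirely to Wren.

Yseult: €125,000; Ulric: €125,000; Ualani: €125,000; Wren: €125,000; Gwendolyn: €125,000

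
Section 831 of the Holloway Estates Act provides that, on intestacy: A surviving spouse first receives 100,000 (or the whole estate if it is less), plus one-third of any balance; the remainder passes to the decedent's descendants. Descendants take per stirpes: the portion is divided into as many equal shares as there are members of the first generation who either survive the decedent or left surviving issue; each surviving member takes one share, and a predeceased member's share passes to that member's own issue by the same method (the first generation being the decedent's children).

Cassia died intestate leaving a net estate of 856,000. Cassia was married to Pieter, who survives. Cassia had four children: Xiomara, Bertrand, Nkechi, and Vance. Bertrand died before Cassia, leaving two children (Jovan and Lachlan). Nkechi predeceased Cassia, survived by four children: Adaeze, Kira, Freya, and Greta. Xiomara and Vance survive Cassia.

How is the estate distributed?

Pieter first takes 100,000, leaving a balance of 756,000. Pieter then takes one-third of the balance (252,000), for a total of 352,000. The remaining 504,000 passes to the descendants.
The descendants' portion (504,000) is divided into 4 shares of 126,000: Xiomara and Vance each take 126,000; Bertrand's 126,000 share passes to Bertrand's issue; Nkechi's 126,000 share passes to Nkechi's issue.
Bertrand's share (126,000) is divided into 2 shares of 63,000: Jovan and Lachlan each take 63,000.
Nkechi's share (126,000) is divided into 4 shares of 31,500: Adaeze, Kira, Freya, and Greta each take 31,500.

Pieter: 352,000; Xiomara: 126,000; Jovan: 63,000; Lachlan: 63,000; Adaeze: 31,500; Kira: 31,500; Freya: 31,500; Greta: 31,500; Vance: 126,000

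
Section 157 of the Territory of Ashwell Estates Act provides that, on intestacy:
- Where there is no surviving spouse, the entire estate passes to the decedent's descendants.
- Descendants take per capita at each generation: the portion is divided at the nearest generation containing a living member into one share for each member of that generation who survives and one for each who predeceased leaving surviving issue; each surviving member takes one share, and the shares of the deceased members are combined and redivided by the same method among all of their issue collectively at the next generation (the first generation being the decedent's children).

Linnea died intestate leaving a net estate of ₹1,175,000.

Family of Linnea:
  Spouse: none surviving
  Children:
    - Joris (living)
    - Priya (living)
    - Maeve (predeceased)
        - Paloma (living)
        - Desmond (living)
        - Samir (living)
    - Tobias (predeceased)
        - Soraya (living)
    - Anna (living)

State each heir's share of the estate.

Joris: ₹235,000; Priya: ₹235,000; Paloma: ₹117,500; Desmond: ₹117,500; Samir: ₹117,500; Soraya: ₹117,500; Anna: ₹235,000

The entire ₹1,175,000 passes to the descendants.
That amount (₹1,175,000) is divided at the children's generation into 5 shares of ₹235,000. Joris, Priya, and Anna each take ₹235,000. The 2 shares of the deceased (Maeve and Tobias) are combined into a pool of ₹470,000.
That pool (₹470,000) is divided at the grandchildren's generation equally among Paloma, Desmond, Samir, and Soraya: ₹117,500 each.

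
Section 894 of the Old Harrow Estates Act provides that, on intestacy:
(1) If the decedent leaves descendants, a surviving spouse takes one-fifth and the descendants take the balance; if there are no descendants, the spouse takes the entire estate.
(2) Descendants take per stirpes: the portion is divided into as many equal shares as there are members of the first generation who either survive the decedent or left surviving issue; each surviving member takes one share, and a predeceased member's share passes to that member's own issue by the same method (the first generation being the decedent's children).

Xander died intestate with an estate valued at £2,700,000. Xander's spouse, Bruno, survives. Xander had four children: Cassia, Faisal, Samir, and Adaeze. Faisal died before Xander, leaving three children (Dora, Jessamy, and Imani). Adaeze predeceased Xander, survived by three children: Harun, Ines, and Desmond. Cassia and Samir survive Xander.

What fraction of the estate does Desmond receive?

Bruno takes one-fifth of £2,700,000 = £540,000. The remaining £2,160,000 passes to the descendants.
The descendants' portion (£2,160,000) is divided into 4 shares of £540,000: Cassia and Samir each take £540,000; Faisal's £540,000 share passes to Faisal's issue; Adaeze's £540,000 share passes to Adaeze's issue.
Faisal's share (£540,000) is divided into 3 shares of £180,000: Dora, Jessamy, and Imani each take £180,000.
Adaeze's share (£540,000) is divided into 3 shares of £180,000: Harun, Ines, and Desmond each take £180,000.

Desmond receives 1/15 of the estate.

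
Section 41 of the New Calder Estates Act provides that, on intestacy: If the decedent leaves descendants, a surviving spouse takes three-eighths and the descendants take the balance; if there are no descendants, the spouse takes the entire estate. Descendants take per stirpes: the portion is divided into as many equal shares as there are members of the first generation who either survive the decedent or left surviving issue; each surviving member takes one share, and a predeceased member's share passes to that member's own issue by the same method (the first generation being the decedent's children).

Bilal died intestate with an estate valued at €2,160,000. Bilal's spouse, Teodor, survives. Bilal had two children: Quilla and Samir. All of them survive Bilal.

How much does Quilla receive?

Quilla receives €675,000.

Teodor takes three-eighths of €2,160,000 = €810,000. The remaining €1,350,000 passes to the descendants.
The descendants' portion (€1,350,000) is divided into 2 shares of €675,000: Quilla and Samir each take €675,000.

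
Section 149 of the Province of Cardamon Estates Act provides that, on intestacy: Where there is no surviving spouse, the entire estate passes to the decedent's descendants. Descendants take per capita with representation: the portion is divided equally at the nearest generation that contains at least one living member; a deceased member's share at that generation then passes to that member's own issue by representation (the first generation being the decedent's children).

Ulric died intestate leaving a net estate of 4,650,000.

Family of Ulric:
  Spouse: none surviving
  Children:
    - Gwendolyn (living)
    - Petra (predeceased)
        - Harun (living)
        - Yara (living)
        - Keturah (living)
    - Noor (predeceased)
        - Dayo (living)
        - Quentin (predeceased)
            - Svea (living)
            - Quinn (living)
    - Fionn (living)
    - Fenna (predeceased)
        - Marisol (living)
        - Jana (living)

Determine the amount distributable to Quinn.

Quinn receives 232,500.

The entire 4,650,000 passes to the descendants.
That amount (4,650,000) is divided into 5 shares of 930,000: Gwendolyn and Fionn each take 930,000; Petra's 930,000 share passes to Petra's issue; Noor's 930,000 share passes to Noor's issue; Fenna's 930,000 share passes to Fenna's issue.
Petra's share (930,000) is divided into 3 shares of 310,000: Harun, Yara, and Keturah each take 310,000.
Noor's share (930,000) is divided into 2 shares of 465,000: Dayo takes 465,000; Quentin's 465,000 share passes to Quentin's issue.
Quentin's share (465,000) is divided into 2 shares of 232,500: Svea and Quinn each take 232,500.
Fenna's share (930,000) is divided into 2 shares of 465,000: Marisol and Jana each take 465,000.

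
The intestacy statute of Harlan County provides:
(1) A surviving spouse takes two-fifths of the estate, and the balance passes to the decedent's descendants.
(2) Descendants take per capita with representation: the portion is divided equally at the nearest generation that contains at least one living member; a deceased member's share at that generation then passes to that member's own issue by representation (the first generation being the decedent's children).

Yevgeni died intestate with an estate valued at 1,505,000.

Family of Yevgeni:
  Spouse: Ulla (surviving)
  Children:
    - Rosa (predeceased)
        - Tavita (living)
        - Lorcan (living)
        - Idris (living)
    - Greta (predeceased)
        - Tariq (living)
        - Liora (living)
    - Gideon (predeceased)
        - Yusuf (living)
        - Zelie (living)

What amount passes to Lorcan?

Lorcan receives 129,000.

Ulla takes two-fifths of 1,505,000 = 602,000. The remaining 903,000 passes to the descendants.
No child survives, so the initial division is made at the grandchildren's generation.
The descendants' portion (903,000) is divided into 7 shares of 129,000: Tavita, Lorcan, Idris, Tariq, Liora, Yusuf, and Zelie each take 129,000.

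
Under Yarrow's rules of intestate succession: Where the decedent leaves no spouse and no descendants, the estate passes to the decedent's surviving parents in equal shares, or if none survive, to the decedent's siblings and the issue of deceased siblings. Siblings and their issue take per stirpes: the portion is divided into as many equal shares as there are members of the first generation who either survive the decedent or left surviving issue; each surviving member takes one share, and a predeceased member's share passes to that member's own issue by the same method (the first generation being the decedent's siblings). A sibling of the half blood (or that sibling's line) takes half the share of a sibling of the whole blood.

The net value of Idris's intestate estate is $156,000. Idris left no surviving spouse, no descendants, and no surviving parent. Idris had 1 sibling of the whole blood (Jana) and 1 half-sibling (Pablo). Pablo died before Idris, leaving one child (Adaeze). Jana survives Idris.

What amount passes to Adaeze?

The entire $156,000 passes to the siblings and their issue.
Counting each half-blood sibling's line as half a unit, there are 3/2 units in $156,000, so one unit is $104,000. Whole-blood lines (Jana) take $104,000 each; half-blood lines (Pablo) take $52,000 each.
Pablo's share ($52,000) passes entirely to Adaeze.

Adaeze receives $52,000.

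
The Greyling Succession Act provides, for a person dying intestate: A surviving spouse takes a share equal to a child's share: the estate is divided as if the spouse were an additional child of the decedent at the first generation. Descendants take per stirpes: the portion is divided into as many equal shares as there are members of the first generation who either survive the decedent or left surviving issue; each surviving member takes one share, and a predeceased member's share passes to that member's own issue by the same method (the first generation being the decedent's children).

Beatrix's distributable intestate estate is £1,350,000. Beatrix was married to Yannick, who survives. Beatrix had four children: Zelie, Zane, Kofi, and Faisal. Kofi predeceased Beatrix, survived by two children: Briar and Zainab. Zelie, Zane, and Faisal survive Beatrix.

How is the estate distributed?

Yannick: £270,000; Zelie: £270,000; Zane: £270,000; Briar: £135,000; Zainab: £135,000; Faisal: £270,000

The spouse counts as an additional share at the children's level, so there are 5 primary shares of £270,000. Yannick takes one such share (£270,000).
The children's combined portion (£1,080,000) is divided into 4 shares of £270,000: Zelie, Zane, and Faisal each take £270,000; Kofi's £270,000 share passes to Kofi's issue.
Kofi's share (£270,000) is divided into 2 shares of £135,000: Briar and Zainab each take £135,000.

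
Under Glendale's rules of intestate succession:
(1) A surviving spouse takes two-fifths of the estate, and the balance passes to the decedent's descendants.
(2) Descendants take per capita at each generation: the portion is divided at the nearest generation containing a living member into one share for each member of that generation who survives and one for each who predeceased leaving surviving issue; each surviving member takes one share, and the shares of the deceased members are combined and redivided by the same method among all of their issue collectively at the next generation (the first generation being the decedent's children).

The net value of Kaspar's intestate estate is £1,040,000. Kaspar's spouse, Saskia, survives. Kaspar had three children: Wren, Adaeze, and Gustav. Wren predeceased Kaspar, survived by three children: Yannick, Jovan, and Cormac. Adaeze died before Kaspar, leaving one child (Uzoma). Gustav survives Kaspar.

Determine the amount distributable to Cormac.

Cormac receives £104,000.

Saskia takes two-fifths of £1,040,000 = £416,000. The remaining £624,000 passes to the descendants.
The descendants' portion (£624,000) is divided at the children's generation into 3 shares of £208,000. Gustav takes £208,000. The 2 shares of the deceased (Wren and Adaeze) are combined into a pool of £416,000.
That pool (£416,000) is divided at the grandchildren's generation equally among Yannick, Jovan, Cormac, and Uzoma: £104,000 each.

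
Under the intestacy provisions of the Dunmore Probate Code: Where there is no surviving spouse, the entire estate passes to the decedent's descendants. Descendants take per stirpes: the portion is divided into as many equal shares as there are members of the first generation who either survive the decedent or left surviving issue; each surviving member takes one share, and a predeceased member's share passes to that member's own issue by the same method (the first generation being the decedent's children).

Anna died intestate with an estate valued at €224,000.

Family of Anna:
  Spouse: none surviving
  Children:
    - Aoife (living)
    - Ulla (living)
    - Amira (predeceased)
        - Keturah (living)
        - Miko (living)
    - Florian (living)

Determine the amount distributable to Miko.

Miko receives €28,000.

The entire €224,000 passes to the descendants.
That amount (€224,000) is divided into 4 shares of €56,000: Aoife, Ulla, and Florian each take €56,000; Amira's €56,000 share passes to Amira's issue.
Amira's share (€56,000) is divided into 2 shares of €28,000: Keturah and Miko each take €28,000.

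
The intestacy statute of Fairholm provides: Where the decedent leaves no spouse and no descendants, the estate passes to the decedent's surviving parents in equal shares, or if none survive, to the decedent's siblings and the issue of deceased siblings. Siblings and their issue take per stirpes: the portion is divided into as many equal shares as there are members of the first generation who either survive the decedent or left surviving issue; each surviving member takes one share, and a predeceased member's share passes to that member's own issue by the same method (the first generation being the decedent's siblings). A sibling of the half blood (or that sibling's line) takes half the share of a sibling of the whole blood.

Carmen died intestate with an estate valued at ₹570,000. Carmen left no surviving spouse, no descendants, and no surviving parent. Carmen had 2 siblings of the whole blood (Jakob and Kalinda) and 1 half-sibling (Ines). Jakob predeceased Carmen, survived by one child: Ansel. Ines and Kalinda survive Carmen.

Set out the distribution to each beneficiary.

The entire ₹570,000 passes to the siblings and their issue.
Counting each half-blood sibling's line as half a unit, there are 5/2 units in ₹570,000, so one unit is ₹228,000. Whole-blood lines (Jakob and Kalinda) take ₹228,000 each; half-blood lines (Ines) take ₹114,000 each.
Jakob's share (₹228,000) passes entirely to Ansel.

Ansel: ₹228,000; Ines: ₹114,000; Kalinda: ₹228,000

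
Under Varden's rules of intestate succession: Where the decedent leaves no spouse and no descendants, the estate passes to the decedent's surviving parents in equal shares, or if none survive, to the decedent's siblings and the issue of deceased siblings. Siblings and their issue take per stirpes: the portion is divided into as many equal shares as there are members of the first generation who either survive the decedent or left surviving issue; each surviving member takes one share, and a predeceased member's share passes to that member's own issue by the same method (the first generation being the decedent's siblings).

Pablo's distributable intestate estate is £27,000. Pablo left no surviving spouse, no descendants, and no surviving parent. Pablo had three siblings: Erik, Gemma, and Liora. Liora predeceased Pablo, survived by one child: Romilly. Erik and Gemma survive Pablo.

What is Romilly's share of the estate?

The entire £27,000 passes to the siblings and their issue.
That amount (£27,000) is divided into 3 shares of £9,000: Erik and Gemma each take £9,000; Liora's £9,000 share passes to Liora's issue.
Liora's share (£9,000) passes entirely to Romilly.

Romilly receives £9,000.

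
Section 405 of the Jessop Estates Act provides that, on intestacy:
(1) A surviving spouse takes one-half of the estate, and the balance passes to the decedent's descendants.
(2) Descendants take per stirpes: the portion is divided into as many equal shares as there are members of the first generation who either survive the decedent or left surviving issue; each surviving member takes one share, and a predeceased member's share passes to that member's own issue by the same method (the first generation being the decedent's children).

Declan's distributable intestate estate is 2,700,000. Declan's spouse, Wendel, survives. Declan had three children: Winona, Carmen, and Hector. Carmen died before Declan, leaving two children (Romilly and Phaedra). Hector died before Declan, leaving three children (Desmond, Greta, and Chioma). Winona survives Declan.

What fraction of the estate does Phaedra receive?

Wendel takes one-half of 2,700,000 = 1,350,000. The remaining 1,350,000 passes to the descendants.
The descendants' portion (1,350,000) is divided into 3 shares of 450,000: Winona takes 450,000; Carmen's 450,000 share passes to Carmen's issue; Hector's 450,000 share passes to Hector's issue.
Carmen's share (450,000) is divided into 2 shares of 225,000: Romilly and Phaedra each take 225,000.
Hector's share (450,000) is divided into 3 shares of 150,000: Desmond, Greta, and Chioma each take 150,000.

Phaedra receives 1/12 of the estate.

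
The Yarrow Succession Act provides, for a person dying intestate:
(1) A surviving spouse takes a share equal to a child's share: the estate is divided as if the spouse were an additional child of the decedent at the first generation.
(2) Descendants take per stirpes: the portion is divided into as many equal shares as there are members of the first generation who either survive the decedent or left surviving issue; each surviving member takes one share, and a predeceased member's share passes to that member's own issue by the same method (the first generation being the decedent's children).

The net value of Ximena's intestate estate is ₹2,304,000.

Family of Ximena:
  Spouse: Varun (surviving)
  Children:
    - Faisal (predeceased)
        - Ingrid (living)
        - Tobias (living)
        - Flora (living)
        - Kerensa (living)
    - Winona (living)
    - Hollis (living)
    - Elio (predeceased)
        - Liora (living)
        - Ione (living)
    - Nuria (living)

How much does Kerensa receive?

Kerensa receives ₹96,000.

The spouse counts as an additional share at the children's level, so there are 6 primary shares of ₹384,000. Varun takes one such share (₹384,000).
The children's combined portion (₹1,920,000) is divided into 5 shares of ₹384,000: Winona, Hollis, and Nuria each take ₹384,000; Faisal's ₹384,000 share passes to Faisal's issue; Elio's ₹384,000 share passes to Elio's issue.
Faisal's share (₹384,000) is divided into 4 shares of ₹96,000: Ingrid, Tobias, Flora, and Kerensa each take ₹96,000.
Elio's share (₹384,000) is divided into 2 shares of ₹192,000: Liora and Ione each take ₹192,000.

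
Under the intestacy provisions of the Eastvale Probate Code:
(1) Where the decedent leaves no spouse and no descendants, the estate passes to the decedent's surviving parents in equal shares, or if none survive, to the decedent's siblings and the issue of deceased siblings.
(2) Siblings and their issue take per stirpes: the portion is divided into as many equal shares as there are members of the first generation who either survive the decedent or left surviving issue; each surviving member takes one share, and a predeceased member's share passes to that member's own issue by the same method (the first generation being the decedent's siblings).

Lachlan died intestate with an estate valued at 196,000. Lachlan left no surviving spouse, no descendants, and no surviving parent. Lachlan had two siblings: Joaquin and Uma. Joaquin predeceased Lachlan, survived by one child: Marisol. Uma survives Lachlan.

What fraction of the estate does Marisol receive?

The entire 196,000 passes to the siblings and their issue.
That amount (196,000) is divided into 2 shares of 98,000: Uma takes 98,000; Joaquin's 98,000 share passes to Joaquin's issue.
Joaquin's share (98,000) passes entirely to Marisol.

Marisol receives 1/2 of the estate.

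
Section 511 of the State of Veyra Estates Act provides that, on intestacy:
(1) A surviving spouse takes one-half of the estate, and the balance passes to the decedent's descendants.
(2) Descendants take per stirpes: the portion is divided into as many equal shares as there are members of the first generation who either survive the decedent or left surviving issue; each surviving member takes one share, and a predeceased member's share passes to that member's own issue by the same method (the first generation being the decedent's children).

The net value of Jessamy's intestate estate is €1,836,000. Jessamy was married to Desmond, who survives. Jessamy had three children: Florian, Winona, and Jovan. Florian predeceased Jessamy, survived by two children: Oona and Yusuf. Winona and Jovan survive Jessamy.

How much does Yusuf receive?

Desmond takes one-half of €1,836,000 = €918,000. The remaining €918,000 passes to the descendants.
The descendants' portion (€918,000) is divided into 3 shares of €306,000: Winona and Jovan each take €306,000; Florian's €306,000 share passes to Florian's issue.
Florian's share (€306,000) is divided into 2 shares of €153,000: Oona and Yusuf each take €153,000.

Yusuf receives €153,000.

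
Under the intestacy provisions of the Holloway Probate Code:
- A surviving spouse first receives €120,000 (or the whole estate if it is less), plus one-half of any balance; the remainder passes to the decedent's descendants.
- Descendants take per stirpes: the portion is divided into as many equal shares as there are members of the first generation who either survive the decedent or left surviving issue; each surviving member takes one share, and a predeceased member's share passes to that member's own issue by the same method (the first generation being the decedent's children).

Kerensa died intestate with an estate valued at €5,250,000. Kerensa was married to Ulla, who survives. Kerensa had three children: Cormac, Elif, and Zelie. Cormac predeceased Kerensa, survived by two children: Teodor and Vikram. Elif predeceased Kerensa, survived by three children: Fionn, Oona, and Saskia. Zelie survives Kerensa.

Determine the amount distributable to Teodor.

Teodor receives €427,500.

Ulla first takes €120,000, leaving a balance of €5,130,000. Ulla then takes one-half of the balance (€2,565,000), for a total of €2,685,000. The remaining €2,565,000 passes to the descendants.
The descendants' portion (€2,565,000) is divided into 3 shares of €855,000: Zelie takes €855,000; Cormac's €855,000 share passes to Cormac's issue; Elif's €855,000 share passes to Elif's issue.
Cormac's share (€855,000) is divided into 2 shares of €427,500: Teodor and Vikram each take €427,500.
Elif's share (€855,000) is divided into 3 shares of €285,000: Fionn, Oona, and Saskia each take €285,000.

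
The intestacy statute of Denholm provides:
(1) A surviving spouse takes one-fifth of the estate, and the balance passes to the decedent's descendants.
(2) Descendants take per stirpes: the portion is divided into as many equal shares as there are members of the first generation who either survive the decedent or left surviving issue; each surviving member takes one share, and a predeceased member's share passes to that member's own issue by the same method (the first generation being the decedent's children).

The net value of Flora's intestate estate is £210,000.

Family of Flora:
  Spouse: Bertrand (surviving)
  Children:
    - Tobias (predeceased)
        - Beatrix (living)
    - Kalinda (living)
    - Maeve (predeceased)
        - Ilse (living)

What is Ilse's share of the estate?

Ilse receives £56,000.

Bertrand takes one-fifth of £210,000 = £42,000. The remaining £168,000 passes to the descendants.
The descendants' portion (£168,000) is divided into 3 shares of £56,000: Kalinda takes £56,000; Tobias's £56,000 share passes to Tobias's issue; Maeve's £56,000 share passes to Maeve's issue.
Tobias's share (£56,000) passes entirely to Beatrix.
Maeve's share (£56,000) passes entirely to Ilse.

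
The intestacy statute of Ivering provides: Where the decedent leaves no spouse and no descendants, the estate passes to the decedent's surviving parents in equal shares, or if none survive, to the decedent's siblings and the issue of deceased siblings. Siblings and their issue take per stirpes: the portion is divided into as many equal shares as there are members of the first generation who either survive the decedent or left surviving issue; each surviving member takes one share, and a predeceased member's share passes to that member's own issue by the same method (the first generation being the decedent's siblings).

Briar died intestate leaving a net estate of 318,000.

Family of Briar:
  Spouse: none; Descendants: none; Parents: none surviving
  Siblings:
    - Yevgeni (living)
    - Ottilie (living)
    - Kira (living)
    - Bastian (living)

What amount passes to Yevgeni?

Yevgeni receives 79,500.

The entire 318,000 passes to the siblings and their issue.
That amount (318,000) is divided into 4 shares of 79,500: Yevgeni, Ottilie, Kira, and Bastian each take 79,500.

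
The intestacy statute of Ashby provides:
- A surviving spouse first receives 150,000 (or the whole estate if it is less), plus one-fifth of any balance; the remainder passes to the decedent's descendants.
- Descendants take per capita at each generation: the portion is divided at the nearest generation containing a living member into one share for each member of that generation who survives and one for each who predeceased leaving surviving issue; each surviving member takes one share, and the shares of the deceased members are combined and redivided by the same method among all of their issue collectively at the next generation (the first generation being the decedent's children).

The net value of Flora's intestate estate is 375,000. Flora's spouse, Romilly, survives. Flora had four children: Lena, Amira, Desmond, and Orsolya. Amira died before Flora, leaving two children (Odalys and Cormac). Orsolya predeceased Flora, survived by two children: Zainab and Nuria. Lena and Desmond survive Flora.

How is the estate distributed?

Romilly: 195,000; Lena: 45,000; Odalys: 22,500; Cormac: 22,500; Desmond: 45,000; Zainab: 22,500; Nuria: 22,500

Romilly first takes 150,000, leaving a balance of 225,000. Romilly then takes one-fifth of the balance (45,000), for a total of 195,000. The remaining 180,000 passes to the descendants.
The descendants' portion (180,000) is divided at the children's generation into 4 shares of 45,000. Lena and Desmond each take 45,000. The 2 shares of the deceased (Amira and Orsolya) are combined into a pool of 90,000.
That pool (90,000) is divided at the grandchildren's generation equally among Odalys, Cormac, Zainab, and Nuria: 22,500 each.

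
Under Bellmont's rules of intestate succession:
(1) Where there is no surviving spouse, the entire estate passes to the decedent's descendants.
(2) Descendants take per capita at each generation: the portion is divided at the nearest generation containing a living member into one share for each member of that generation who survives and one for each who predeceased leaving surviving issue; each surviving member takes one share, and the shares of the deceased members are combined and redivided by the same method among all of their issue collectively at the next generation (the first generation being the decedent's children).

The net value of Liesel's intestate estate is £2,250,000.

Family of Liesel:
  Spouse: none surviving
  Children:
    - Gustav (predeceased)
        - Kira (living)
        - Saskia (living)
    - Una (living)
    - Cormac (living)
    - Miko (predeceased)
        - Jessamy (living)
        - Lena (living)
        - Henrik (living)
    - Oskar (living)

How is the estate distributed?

The entire £2,250,000 passes to the descendants.
That amount (£2,250,000) is divided at the children's generation into 5 shares of £450,000. Una, Cormac, and Oskar each take £450,000. The 2 shares of the deceased (Gustav and Miko) are combined into a pool of £900,000.
That pool (£900,000) is divided at the grandchildren's generation equally among Kira, Saskia, Jessamy, Lena, and Henrik: £180,000 each.

Kira: £180,000; Saskia: £180,000; Una: £450,000; Cormac: £450,000; Jessamy: £180,000; Lena: £180,000; Henrik: £180,000; Oskar: £450,000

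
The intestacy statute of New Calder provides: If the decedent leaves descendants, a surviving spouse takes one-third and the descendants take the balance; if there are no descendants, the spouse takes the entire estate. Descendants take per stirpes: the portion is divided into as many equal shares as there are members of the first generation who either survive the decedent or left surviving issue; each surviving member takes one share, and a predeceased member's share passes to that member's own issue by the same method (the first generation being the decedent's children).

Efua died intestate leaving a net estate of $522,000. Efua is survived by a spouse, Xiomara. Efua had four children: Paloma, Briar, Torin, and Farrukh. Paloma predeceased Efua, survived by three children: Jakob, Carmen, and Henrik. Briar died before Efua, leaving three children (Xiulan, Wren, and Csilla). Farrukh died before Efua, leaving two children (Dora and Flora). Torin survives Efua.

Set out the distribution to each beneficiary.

Xiomara: $174,000; Jakob: $29,000; Carmen: $29,000; Henrik: $29,000; Xiulan: $29,000; Wren: $29,000; Csilla: $29,000; Torin: $87,000; Dora: $43,500; Flora: $43,500

Xiomara takes one-third of $522,000 = $174,000. The remaining $348,000 passes to the descendants.
The descendants' portion ($348,000) is divided into 4 shares of $87,000: Torin takes $87,000; Paloma's $87,000 share passes to Paloma's issue; Briar's $87,000 share passes to Briar's issue; Farrukh's $87,000 share passes to Farrukh's issue.
Paloma's share ($87,000) is divided into 3 shares of $29,000: Jakob, Carmen, and Henrik each take $29,000.
Briar's share ($87,000) is divided into 3 shares of $29,000: Xiulan, Wren, and Csilla each take $29,000.
Farrukh's share ($87,000) is divided into 2 shares of $43,500: Dora and Flora each take $43,500.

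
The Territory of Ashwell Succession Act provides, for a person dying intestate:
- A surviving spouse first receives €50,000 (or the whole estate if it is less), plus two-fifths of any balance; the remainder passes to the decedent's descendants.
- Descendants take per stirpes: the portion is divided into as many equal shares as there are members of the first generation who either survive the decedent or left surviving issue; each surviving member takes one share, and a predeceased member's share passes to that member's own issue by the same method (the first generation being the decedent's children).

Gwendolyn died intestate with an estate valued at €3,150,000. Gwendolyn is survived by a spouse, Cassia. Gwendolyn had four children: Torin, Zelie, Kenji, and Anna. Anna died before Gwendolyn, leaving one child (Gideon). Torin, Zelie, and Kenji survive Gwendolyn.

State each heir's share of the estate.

Cassia first takes €50,000, leaving a balance of €3,100,000. Cassia then takes two-fifths of the balance (€1,240,000), for a total of €1,290,000. The remaining €1,860,000 passes to the descendants.
The descendants' portion (€1,860,000) is divided into 4 shares of €465,000: Torin, Zelie, and Kenji each take €465,000; Anna's €465,000 share passes to Anna's issue.
Anna's share (€465,000) passes entirely to Gideon.

Cassia: €1,290,000; Torin: €465,000; Zelie: €465,000; Kenji: €465,000; Gideon: €465,000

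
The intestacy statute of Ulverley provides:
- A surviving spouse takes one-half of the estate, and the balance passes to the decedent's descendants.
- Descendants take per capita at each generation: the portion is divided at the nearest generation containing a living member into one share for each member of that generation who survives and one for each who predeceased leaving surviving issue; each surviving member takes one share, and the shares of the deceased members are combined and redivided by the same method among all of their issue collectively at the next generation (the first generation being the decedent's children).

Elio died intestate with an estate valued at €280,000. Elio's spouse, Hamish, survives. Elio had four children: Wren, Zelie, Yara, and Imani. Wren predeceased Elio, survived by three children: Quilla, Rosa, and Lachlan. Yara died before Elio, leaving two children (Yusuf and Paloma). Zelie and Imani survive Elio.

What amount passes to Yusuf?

Hamish takes one-half of €280,000 = €140,000. The remaining €140,000 passes to the descendants.
The descendants' portion (€140,000) is divided at the children's generation into 4 shares of €35,000. Zelie and Imani each take €35,000. The 2 shares of the deceased (Wren and Yara) are combined into a pool of €70,000.
That pool (€70,000) is divided at the grandchildren's generation equally among Quilla, Rosa, Lachlan, Yusuf, and Paloma: €14,000 each.

Yusuf receives €14,000.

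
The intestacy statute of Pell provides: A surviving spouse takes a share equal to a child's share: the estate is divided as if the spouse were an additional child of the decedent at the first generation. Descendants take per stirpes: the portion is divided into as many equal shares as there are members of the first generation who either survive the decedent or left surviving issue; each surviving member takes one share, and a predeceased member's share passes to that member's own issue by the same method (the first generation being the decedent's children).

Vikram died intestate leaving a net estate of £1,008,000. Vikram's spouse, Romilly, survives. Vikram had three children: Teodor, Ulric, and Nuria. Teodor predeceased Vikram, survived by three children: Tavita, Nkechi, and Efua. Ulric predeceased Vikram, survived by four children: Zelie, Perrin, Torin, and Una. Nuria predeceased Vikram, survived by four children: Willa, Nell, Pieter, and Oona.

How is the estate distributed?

The spouse counts as an additional share at the children's level, so there are 4 primary shares of £252,000. Romilly takes one such share (£252,000).
The children's combined portion (£756,000) is divided into 3 shares of £252,000: Teodor's £252,000 share passes to Teodor's issue; Ulric's £252,000 share passes to Ulric's issue; Nuria's £252,000 share passes to Nuria's issue.
Teodor's share (£252,000) is divided into 3 shares of £84,000: Tavita, Nkechi, and Efua each take £84,000.
Ulric's share (£252,000) is divided into 4 shares of £63,000: Zelie, Perrin, Torin, and Una each take £63,000.
Nuria's share (£252,000) is divided into 4 shares of £63,000: Willa, Nell, Pieter, and Oona each take £63,000.

Romilly: £252,000; Tavita: £84,000; Nkechi: £84,000; Efua: £84,000; Zelie: £63,000; Perrin: £63,000; Torin: £63,000; Una: £63,000; Willa: £63,000; Nell: £63,000; Pieter: £63,000; Oona: £63,000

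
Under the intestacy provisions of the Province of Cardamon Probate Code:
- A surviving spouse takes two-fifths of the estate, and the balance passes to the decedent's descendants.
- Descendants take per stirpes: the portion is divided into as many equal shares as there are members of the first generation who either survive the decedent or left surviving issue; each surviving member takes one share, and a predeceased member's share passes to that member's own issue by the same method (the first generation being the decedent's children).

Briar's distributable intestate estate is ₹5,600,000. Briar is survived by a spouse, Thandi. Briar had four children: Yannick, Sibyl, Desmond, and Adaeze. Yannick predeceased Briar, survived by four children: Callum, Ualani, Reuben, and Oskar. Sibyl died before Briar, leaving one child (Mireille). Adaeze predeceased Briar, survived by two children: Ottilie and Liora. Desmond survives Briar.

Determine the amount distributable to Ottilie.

Thandi takes two-fifths of ₹5,600,000 = ₹2,240,000. The remaining ₹3,360,000 passes to the descendants.
The descendants' portion (₹3,360,000) is divided into 4 shares of ₹840,000: Desmond takes ₹840,000; Yannick's ₹840,000 share passes to Yannick's issue; Sibyl's ₹840,000 share passes to Sibyl's issue; Adaeze's ₹840,000 share passes to Adaeze's issue.
Yannick's share (₹840,000) is divided into 4 shares of ₹210,000: Callum, Ualani, Reuben, and Oskar each take ₹210,000.
Sibyl's share (₹840,000) passes entirely to Mireille.
Adaeze's share (₹840,000) is divided into 2 shares of ₹420,000: Ottilie and Liora each take ₹420,000.

Ottilie receives ₹420,000.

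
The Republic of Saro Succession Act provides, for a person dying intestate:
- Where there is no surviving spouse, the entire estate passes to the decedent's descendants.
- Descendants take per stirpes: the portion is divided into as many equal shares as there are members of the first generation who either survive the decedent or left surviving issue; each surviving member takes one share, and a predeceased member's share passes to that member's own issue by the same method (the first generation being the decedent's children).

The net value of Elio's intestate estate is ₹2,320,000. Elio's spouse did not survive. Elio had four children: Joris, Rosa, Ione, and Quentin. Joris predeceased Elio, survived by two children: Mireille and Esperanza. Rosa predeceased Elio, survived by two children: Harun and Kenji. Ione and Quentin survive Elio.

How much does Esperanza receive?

The entire ₹2,320,000 passes to the descendants.
That amount (₹2,320,000) is divided into 4 shares of ₹580,000: Ione and Quentin each take ₹580,000; Joris's ₹580,000 share passes to Joris's issue; Rosa's ₹580,000 share passes to Rosa's issue.
Joris's share (₹580,000) is divided into 2 shares of ₹290,000: Mireille and Esperanza each take ₹290,000.
Rosa's share (₹580,000) is divided into 2 shares of ₹290,000: Harun and Kenji each take ₹290,000.

Esperanza receives ₹290,000.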